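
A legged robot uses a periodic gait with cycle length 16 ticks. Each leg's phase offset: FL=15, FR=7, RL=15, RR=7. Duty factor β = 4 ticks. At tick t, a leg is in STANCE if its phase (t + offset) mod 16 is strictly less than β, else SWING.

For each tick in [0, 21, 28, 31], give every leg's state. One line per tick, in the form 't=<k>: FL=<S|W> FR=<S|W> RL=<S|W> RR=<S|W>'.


t=0: FL=W FR=W RL=W RR=W
t=21: FL=W FR=W RL=W RR=W
t=28: FL=W FR=S RL=W RR=S
t=31: FL=W FR=W RL=W RR=W

t=0: phase=(15,7,15,7) vs β=4 → FL=W FR=W RL=W RR=W
t=21: phase=(4,12,4,12) vs β=4 → FL=W FR=W RL=W RR=W
t=28: phase=(11,3,11,3) vs β=4 → FL=W FR=S RL=W RR=S
t=31: phase=(14,6,14,6) vs β=4 → FL=W FR=W RL=W RR=W


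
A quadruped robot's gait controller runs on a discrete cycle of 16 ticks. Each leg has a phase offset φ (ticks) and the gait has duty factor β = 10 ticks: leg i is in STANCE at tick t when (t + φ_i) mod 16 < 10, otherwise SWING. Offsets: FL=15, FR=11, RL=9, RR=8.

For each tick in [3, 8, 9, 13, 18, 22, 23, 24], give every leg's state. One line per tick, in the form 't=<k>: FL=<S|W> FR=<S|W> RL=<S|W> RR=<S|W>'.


t=3: FL=S FR=W RL=W RR=W
t=8: FL=S FR=S RL=S RR=S
t=9: FL=S FR=S RL=S RR=S
t=13: FL=W FR=S RL=S RR=S
t=18: FL=S FR=W RL=W RR=W
t=22: FL=S FR=S RL=W RR=W
t=23: FL=S FR=S RL=S RR=W
t=24: FL=S FR=S RL=S RR=S

t=3: phase=(2,14,12,11) vs β=10 → FL=S FR=W RL=W RR=W
t=8: phase=(7,3,1,0) vs β=10 → FL=S FR=S RL=S RR=S
t=9: phase=(8,4,2,1) vs β=10 → FL=S FR=S RL=S RR=S
t=13: phase=(12,8,6,5) vs β=10 → FL=W FR=S RL=S RR=S
t=18: phase=(1,13,11,10) vs β=10 → FL=S FR=W RL=W RR=W
t=22: phase=(5,1,15,14) vs β=10 → FL=S FR=S RL=W RR=W
t=23: phase=(6,2,0,15) vs β=10 → FL=S FR=S RL=S RR=W
t=24: phase=(7,3,1,0) vs β=10 → FL=S FR=S RL=S RR=S


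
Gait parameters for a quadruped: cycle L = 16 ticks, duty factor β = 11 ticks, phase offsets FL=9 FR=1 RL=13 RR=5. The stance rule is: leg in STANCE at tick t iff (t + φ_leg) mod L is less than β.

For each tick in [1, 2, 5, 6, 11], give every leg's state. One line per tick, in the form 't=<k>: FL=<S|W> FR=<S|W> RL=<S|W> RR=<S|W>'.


t=1: phase=(10,2,14,6) vs β=11 → FL=S FR=S RL=W RR=S
t=2: phase=(11,3,15,7) vs β=11 → FL=W FR=S RL=W RR=S
t=5: phase=(14,6,2,10) vs β=11 → FL=W FR=S RL=S RR=S
t=6: phase=(15,7,3,11) vs β=11 → FL=W FR=S RL=S RR=W
t=11: phase=(4,12,8,0) vs β=11 → FL=S FR=W RL=S RR=S

t=1: FL=S FR=S RL=W RR=S
t=2: FL=W FR=S RL=W RR=S
t=5: FL=W FR=S RL=S RR=S
t=6: FL=W FR=S RL=S RR=W
t=11: FL=S FR=W RL=S RR=S


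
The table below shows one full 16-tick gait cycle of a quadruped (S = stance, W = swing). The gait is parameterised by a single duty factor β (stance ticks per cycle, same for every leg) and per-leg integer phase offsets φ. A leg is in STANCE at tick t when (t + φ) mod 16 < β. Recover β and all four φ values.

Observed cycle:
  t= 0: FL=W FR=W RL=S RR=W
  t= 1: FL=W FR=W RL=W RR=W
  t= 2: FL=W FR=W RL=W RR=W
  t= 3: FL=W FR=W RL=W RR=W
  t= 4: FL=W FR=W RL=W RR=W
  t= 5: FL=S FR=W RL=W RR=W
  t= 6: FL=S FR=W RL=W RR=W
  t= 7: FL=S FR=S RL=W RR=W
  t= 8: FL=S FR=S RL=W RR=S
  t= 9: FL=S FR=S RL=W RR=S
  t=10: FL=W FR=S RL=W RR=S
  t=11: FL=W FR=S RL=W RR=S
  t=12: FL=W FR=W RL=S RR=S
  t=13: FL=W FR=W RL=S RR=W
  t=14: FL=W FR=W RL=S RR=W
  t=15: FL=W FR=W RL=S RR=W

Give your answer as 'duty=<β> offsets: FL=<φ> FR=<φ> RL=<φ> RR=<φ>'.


duty β = stance ticks per leg = 5
FL: stance ticks = 5; W→S at t=5 → φ=11
FR: stance ticks = 5; W→S at t=7 → φ=9
RL: stance ticks = 5; W→S at t=12 → φ=4
RR: stance ticks = 5; W→S at t=8 → φ=8

duty=5 offsets: FL=11 FR=9 RL=4 RR=8


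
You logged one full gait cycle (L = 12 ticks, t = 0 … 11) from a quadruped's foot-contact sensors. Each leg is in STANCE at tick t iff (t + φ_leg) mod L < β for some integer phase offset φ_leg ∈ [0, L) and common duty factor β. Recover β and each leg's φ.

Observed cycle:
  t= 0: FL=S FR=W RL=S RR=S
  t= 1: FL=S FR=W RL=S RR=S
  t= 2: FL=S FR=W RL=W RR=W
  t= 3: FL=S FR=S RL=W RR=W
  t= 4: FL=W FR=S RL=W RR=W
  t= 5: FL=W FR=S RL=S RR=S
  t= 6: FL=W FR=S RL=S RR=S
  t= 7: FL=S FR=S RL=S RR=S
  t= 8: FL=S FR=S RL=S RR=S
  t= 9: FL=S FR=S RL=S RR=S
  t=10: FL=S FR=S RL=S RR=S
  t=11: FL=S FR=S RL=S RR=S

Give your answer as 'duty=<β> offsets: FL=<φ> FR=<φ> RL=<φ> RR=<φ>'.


duty=9 offsets: FL=5 FR=9 RL=7 RR=7

duty β = stance ticks per leg = 9
FL: stance ticks = 9; W→S at t=7 → φ=5
FR: stance ticks = 9; W→S at t=3 → φ=9
RL: stance ticks = 9; W→S at t=5 → φ=7
RR: stance ticks = 9; W→S at t=5 → φ=7


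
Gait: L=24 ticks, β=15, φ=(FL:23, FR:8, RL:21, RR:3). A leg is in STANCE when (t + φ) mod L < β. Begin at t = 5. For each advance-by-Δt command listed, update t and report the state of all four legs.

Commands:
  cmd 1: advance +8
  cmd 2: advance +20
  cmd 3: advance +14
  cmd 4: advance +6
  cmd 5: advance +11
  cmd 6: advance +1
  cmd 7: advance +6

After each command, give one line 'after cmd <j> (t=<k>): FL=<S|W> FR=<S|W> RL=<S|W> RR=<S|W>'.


start t=5: FL=S FR=S RL=S RR=S
cmd 1: advance +8 → t=13, phase=(12,21,10,16) → FL=S FR=W RL=S RR=W
cmd 2: advance +20 → t=33, phase=(8,17,6,12) → FL=S FR=W RL=S RR=S
cmd 3: advance +14 → t=47, phase=(22,7,20,2) → FL=W FR=S RL=W RR=S
cmd 4: advance +6 → t=53, phase=(4,13,2,8) → FL=S FR=S RL=S RR=S
cmd 5: advance +11 → t=64, phase=(15,0,13,19) → FL=W FR=S RL=S RR=W
cmd 6: advance +1 → t=65, phase=(16,1,14,20) → FL=W FR=S RL=S RR=W
cmd 7: advance +6 → t=71, phase=(22,7,20,2) → FL=W FR=S RL=W RR=S

after cmd 1 (t=13): FL=S FR=W RL=S RR=W
after cmd 2 (t=33): FL=S FR=W RL=S RR=S
after cmd 3 (t=47): FL=W FR=S RL=W RR=S
after cmd 4 (t=53): FL=S FR=S RL=S RR=S
after cmd 5 (t=64): FL=W FR=S RL=S RR=W
after cmd 6 (t=65): FL=W FR=S RL=S RR=W
after cmd 7 (t=71): FL=W FR=S RL=W RR=S


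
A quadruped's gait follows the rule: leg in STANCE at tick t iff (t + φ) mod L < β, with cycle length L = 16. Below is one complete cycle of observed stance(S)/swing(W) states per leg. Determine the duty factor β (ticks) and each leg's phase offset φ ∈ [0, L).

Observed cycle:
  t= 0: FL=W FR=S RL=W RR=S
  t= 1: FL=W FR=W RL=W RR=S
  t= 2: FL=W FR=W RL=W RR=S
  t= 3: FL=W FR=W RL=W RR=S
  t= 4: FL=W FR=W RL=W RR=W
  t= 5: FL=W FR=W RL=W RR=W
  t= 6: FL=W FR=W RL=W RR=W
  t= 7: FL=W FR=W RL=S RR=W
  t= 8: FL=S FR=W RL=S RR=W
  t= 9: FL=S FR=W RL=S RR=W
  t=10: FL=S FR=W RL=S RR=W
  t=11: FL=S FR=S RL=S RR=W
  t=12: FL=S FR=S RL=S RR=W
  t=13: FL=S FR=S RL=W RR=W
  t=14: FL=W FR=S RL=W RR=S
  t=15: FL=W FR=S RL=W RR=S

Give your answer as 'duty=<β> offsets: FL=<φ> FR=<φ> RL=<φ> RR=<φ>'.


duty=6 offsets: FL=8 FR=5 RL=9 RR=2

duty β = stance ticks per leg = 6
FL: stance ticks = 6; W→S at t=8 → φ=8
FR: stance ticks = 6; W→S at t=11 → φ=5
RL: stance ticks = 6; W→S at t=7 → φ=9
RR: stance ticks = 6; W→S at t=14 → φ=2


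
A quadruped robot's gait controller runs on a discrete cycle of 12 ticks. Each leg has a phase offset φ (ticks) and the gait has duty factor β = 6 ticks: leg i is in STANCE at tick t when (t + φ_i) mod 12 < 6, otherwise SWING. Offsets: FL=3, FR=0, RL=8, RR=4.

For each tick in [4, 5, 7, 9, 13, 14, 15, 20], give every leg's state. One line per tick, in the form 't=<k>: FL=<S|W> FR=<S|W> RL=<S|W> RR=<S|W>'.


t=4: FL=W FR=S RL=S RR=W
t=5: FL=W FR=S RL=S RR=W
t=7: FL=W FR=W RL=S RR=W
t=9: FL=S FR=W RL=S RR=S
t=13: FL=S FR=S RL=W RR=S
t=14: FL=S FR=S RL=W RR=W
t=15: FL=W FR=S RL=W RR=W
t=20: FL=W FR=W RL=S RR=S

t=4: phase=(7,4,0,8) vs β=6 → FL=W FR=S RL=S RR=W
t=5: phase=(8,5,1,9) vs β=6 → FL=W FR=S RL=S RR=W
t=7: phase=(10,7,3,11) vs β=6 → FL=W FR=W RL=S RR=W
t=9: phase=(0,9,5,1) vs β=6 → FL=S FR=W RL=S RR=S
t=13: phase=(4,1,9,5) vs β=6 → FL=S FR=S RL=W RR=S
t=14: phase=(5,2,10,6) vs β=6 → FL=S FR=S RL=W RR=W
t=15: phase=(6,3,11,7) vs β=6 → FL=W FR=S RL=W RR=W
t=20: phase=(11,8,4,0) vs β=6 → FL=W FR=W RL=S RR=S


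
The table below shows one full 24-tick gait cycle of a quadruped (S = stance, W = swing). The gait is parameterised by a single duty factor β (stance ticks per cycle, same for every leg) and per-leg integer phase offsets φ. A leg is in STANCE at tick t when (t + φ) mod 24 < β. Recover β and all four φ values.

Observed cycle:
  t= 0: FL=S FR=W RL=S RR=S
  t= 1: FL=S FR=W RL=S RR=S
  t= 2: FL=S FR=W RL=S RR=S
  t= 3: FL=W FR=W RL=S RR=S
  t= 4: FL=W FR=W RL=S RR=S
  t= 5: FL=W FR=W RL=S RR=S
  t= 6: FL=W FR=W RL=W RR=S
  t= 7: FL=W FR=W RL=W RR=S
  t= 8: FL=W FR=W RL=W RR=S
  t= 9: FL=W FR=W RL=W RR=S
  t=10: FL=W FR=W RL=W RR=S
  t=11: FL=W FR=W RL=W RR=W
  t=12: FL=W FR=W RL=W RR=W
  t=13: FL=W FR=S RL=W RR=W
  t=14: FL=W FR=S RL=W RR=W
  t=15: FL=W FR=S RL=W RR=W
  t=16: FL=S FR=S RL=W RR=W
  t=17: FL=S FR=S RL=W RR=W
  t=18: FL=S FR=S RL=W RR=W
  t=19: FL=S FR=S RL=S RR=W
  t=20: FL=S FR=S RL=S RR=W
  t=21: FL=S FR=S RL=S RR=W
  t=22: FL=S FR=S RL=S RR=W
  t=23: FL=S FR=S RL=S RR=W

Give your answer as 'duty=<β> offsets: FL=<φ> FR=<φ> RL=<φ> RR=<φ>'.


duty=11 offsets: FL=8 FR=11 RL=5 RR=0

duty β = stance ticks per leg = 11
FL: stance ticks = 11; W→S at t=16 → φ=8
FR: stance ticks = 11; W→S at t=13 → φ=11
RL: stance ticks = 11; W→S at t=19 → φ=5
RR: stance ticks = 11; W→S at t=0 → φ=0


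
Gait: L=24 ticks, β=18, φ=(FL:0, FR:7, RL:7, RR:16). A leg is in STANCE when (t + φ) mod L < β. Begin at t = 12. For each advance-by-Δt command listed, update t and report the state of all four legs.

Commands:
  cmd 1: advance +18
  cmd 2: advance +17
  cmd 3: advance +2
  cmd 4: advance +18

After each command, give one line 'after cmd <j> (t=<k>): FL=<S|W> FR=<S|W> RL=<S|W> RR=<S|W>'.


after cmd 1 (t=30): FL=S FR=S RL=S RR=W
after cmd 2 (t=47): FL=W FR=S RL=S RR=S
after cmd 3 (t=49): FL=S FR=S RL=S RR=S
after cmd 4 (t=67): FL=W FR=S RL=S RR=S

start t=12: FL=S FR=W RL=W RR=S
cmd 1: advance +18 → t=30, phase=(6,13,13,22) → FL=S FR=S RL=S RR=W
cmd 2: advance +17 → t=47, phase=(23,6,6,15) → FL=W FR=S RL=S RR=S
cmd 3: advance +2 → t=49, phase=(1,8,8,17) → FL=S FR=S RL=S RR=S
cmd 4: advance +18 → t=67, phase=(19,2,2,11) → FL=W FR=S RL=S RR=S


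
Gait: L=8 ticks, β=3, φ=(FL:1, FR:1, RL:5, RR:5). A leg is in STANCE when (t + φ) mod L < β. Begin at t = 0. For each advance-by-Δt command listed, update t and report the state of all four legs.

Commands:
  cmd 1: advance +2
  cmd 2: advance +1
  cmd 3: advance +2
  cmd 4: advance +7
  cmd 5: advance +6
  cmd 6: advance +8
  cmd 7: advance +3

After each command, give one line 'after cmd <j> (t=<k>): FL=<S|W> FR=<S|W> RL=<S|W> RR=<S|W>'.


start t=0: FL=S FR=S RL=W RR=W
cmd 1: advance +2 → t=2, phase=(3,3,7,7) → FL=W FR=W RL=W RR=W
cmd 2: advance +1 → t=3, phase=(4,4,0,0) → FL=W FR=W RL=S RR=S
cmd 3: advance +2 → t=5, phase=(6,6,2,2) → FL=W FR=W RL=S RR=S
cmd 4: advance +7 → t=12, phase=(5,5,1,1) → FL=W FR=W RL=S RR=S
cmd 5: advance +6 → t=18, phase=(3,3,7,7) → FL=W FR=W RL=W RR=W
cmd 6: advance +8 → t=26, phase=(3,3,7,7) → FL=W FR=W RL=W RR=W
cmd 7: advance +3 → t=29, phase=(6,6,2,2) → FL=W FR=W RL=S RR=S

after cmd 1 (t=2): FL=W FR=W RL=W RR=W
after cmd 2 (t=3): FL=W FR=W RL=S RR=S
after cmd 3 (t=5): FL=W FR=W RL=S RR=S
after cmd 4 (t=12): FL=W FR=W RL=S RR=S
after cmd 5 (t=18): FL=W FR=W RL=W RR=W
after cmd 6 (t=26): FL=W FR=W RL=W RR=W
after cmd 7 (t=29): FL=W FR=W RL=S RR=S


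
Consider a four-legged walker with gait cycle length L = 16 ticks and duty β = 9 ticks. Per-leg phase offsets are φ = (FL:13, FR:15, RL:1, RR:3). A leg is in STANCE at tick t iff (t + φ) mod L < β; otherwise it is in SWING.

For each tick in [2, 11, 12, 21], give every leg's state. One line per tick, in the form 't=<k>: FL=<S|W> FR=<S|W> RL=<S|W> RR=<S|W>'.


t=2: phase=(15,1,3,5) vs β=9 → FL=W FR=S RL=S RR=S
t=11: phase=(8,10,12,14) vs β=9 → FL=S FR=W RL=W RR=W
t=12: phase=(9,11,13,15) vs β=9 → FL=W FR=W RL=W RR=W
t=21: phase=(2,4,6,8) vs β=9 → FL=S FR=S RL=S RR=S

t=2: FL=W FR=S RL=S RR=S
t=11: FL=S FR=W RL=W RR=W
t=12: FL=W FR=W RL=W RR=W
t=21: FL=S FR=S RL=S RR=S


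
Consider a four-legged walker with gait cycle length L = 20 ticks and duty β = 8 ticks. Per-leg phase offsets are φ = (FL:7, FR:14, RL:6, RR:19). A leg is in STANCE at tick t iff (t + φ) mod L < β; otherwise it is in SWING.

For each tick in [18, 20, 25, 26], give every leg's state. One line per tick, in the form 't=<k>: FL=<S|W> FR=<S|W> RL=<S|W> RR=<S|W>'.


t=18: FL=S FR=W RL=S RR=W
t=20: FL=S FR=W RL=S RR=W
t=25: FL=W FR=W RL=W RR=S
t=26: FL=W FR=S RL=W RR=S

t=18: phase=(5,12,4,17) vs β=8 → FL=S FR=W RL=S RR=W
t=20: phase=(7,14,6,19) vs β=8 → FL=S FR=W RL=S RR=W
t=25: phase=(12,19,11,4) vs β=8 → FL=W FR=W RL=W RR=S
t=26: phase=(13,0,12,5) vs β=8 → FL=W FR=S RL=W RR=S


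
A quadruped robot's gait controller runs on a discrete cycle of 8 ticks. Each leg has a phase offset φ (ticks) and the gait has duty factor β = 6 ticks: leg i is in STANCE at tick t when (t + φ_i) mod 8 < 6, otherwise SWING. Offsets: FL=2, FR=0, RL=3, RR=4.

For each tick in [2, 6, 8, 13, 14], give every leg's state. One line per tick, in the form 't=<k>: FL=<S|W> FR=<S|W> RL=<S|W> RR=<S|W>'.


t=2: phase=(4,2,5,6) vs β=6 → FL=S FR=S RL=S RR=W
t=6: phase=(0,6,1,2) vs β=6 → FL=S FR=W RL=S RR=S
t=8: phase=(2,0,3,4) vs β=6 → FL=S FR=S RL=S RR=S
t=13: phase=(7,5,0,1) vs β=6 → FL=W FR=S RL=S RR=S
t=14: phase=(0,6,1,2) vs β=6 → FL=S FR=W RL=S RR=S

t=2: FL=S FR=S RL=S RR=W
t=6: FL=S FR=W RL=S RR=S
t=8: FL=S FR=S RL=S RR=S
t=13: FL=W FR=S RL=S RR=S
t=14: FL=S FR=W RL=S RR=S


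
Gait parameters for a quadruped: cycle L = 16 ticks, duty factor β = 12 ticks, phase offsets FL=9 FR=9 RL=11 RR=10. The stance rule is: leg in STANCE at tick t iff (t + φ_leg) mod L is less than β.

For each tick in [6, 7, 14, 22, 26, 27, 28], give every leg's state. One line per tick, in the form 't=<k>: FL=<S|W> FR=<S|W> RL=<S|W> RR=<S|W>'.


t=6: FL=W FR=W RL=S RR=S
t=7: FL=S FR=S RL=S RR=S
t=14: FL=S FR=S RL=S RR=S
t=22: FL=W FR=W RL=S RR=S
t=26: FL=S FR=S RL=S RR=S
t=27: FL=S FR=S RL=S RR=S
t=28: FL=S FR=S RL=S RR=S

t=6: phase=(15,15,1,0) vs β=12 → FL=W FR=W RL=S RR=S
t=7: phase=(0,0,2,1) vs β=12 → FL=S FR=S RL=S RR=S
t=14: phase=(7,7,9,8) vs β=12 → FL=S FR=S RL=S RR=S
t=22: phase=(15,15,1,0) vs β=12 → FL=W FR=W RL=S RR=S
t=26: phase=(3,3,5,4) vs β=12 → FL=S FR=S RL=S RR=S
t=27: phase=(4,4,6,5) vs β=12 → FL=S FR=S RL=S RR=S
t=28: phase=(5,5,7,6) vs β=12 → FL=S FR=S RL=S RR=S


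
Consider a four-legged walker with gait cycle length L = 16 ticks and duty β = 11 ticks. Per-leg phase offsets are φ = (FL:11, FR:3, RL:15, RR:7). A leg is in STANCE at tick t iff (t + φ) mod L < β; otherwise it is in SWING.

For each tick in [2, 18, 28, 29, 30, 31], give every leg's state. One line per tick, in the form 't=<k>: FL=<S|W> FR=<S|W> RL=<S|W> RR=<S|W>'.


t=2: phase=(13,5,1,9) vs β=11 → FL=W FR=S RL=S RR=S
t=18: phase=(13,5,1,9) vs β=11 → FL=W FR=S RL=S RR=S
t=28: phase=(7,15,11,3) vs β=11 → FL=S FR=W RL=W RR=S
t=29: phase=(8,0,12,4) vs β=11 → FL=S FR=S RL=W RR=S
t=30: phase=(9,1,13,5) vs β=11 → FL=S FR=S RL=W RR=S
t=31: phase=(10,2,14,6) vs β=11 → FL=S FR=S RL=W RR=S

t=2: FL=W FR=S RL=S RR=S
t=18: FL=W FR=S RL=S RR=S
t=28: FL=S FR=W RL=W RR=S
t=29: FL=S FR=S RL=W RR=S
t=30: FL=S FR=S RL=W RR=S
t=31: FL=S FR=S RL=W RR=S


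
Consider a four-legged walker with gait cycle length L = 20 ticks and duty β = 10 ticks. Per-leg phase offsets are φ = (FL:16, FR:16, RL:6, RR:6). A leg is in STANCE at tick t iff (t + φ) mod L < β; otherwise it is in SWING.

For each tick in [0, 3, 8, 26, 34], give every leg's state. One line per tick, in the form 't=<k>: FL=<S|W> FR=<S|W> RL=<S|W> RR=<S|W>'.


t=0: phase=(16,16,6,6) vs β=10 → FL=W FR=W RL=S RR=S
t=3: phase=(19,19,9,9) vs β=10 → FL=W FR=W RL=S RR=S
t=8: phase=(4,4,14,14) vs β=10 → FL=S FR=S RL=W RR=W
t=26: phase=(2,2,12,12) vs β=10 → FL=S FR=S RL=W RR=W
t=34: phase=(10,10,0,0) vs β=10 → FL=W FR=W RL=S RR=S

t=0: FL=W FR=W RL=S RR=S
t=3: FL=W FR=W RL=S RR=S
t=8: FL=S FR=S RL=W RR=W
t=26: FL=S FR=S RL=W RR=W
t=34: FL=W FR=W RL=S RR=S


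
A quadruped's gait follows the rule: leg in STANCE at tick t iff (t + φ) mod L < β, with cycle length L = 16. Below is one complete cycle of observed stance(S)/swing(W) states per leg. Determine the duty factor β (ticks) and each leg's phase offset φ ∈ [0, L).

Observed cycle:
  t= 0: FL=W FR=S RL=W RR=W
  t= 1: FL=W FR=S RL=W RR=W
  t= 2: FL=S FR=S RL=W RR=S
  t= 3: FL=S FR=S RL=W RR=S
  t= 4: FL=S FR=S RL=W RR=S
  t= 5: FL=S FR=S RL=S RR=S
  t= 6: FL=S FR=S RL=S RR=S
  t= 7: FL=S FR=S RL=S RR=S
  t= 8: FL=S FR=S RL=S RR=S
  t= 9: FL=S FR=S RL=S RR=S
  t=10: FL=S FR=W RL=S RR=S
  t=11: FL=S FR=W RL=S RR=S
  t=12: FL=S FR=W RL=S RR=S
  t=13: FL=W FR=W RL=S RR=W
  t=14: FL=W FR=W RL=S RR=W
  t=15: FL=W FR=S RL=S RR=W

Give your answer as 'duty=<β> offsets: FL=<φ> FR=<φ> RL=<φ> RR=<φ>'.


duty=11 offsets: FL=14 FR=1 RL=11 RR=14

duty β = stance ticks per leg = 11
FL: stance ticks = 11; W→S at t=2 → φ=14
FR: stance ticks = 11; W→S at t=15 → φ=1
RL: stance ticks = 11; W→S at t=5 → φ=11
RR: stance ticks = 11; W→S at t=2 → φ=14


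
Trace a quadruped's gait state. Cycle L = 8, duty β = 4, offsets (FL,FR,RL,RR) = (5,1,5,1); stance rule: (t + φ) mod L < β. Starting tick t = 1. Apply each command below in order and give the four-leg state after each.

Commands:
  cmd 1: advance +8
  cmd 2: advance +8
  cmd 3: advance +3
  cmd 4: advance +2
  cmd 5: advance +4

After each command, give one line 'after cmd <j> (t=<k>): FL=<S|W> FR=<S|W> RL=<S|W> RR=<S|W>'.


after cmd 1 (t=9): FL=W FR=S RL=W RR=S
after cmd 2 (t=17): FL=W FR=S RL=W RR=S
after cmd 3 (t=20): FL=S FR=W RL=S RR=W
after cmd 4 (t=22): FL=S FR=W RL=S RR=W
after cmd 5 (t=26): FL=W FR=S RL=W RR=S

start t=1: FL=W FR=S RL=W RR=S
cmd 1: advance +8 → t=9, phase=(6,2,6,2) → FL=W FR=S RL=W RR=S
cmd 2: advance +8 → t=17, phase=(6,2,6,2) → FL=W FR=S RL=W RR=S
cmd 3: advance +3 → t=20, phase=(1,5,1,5) → FL=S FR=W RL=S RR=W
cmd 4: advance +2 → t=22, phase=(3,7,3,7) → FL=S FR=W RL=S RR=W
cmd 5: advance +4 → t=26, phase=(7,3,7,3) → FL=W FR=S RL=W RR=S


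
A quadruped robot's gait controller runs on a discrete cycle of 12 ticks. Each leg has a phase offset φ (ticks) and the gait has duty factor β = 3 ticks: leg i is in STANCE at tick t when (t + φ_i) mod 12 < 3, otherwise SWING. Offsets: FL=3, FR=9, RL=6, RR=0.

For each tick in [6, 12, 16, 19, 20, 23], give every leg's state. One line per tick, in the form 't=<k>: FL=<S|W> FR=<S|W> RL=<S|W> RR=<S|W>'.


t=6: FL=W FR=W RL=S RR=W
t=12: FL=W FR=W RL=W RR=S
t=16: FL=W FR=S RL=W RR=W
t=19: FL=W FR=W RL=S RR=W
t=20: FL=W FR=W RL=S RR=W
t=23: FL=S FR=W RL=W RR=W

t=6: phase=(9,3,0,6) vs β=3 → FL=W FR=W RL=S RR=W
t=12: phase=(3,9,6,0) vs β=3 → FL=W FR=W RL=W RR=S
t=16: phase=(7,1,10,4) vs β=3 → FL=W FR=S RL=W RR=W
t=19: phase=(10,4,1,7) vs β=3 → FL=W FR=W RL=S RR=W
t=20: phase=(11,5,2,8) vs β=3 → FL=W FR=W RL=S RR=W
t=23: phase=(2,8,5,11) vs β=3 → FL=S FR=W RL=W RR=W


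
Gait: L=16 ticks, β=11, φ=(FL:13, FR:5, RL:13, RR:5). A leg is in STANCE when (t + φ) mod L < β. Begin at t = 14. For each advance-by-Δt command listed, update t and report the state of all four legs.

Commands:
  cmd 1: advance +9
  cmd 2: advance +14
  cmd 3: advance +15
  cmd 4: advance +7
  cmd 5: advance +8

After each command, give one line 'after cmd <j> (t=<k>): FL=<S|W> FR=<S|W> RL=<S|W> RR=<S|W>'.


after cmd 1 (t=23): FL=S FR=W RL=S RR=W
after cmd 2 (t=37): FL=S FR=S RL=S RR=S
after cmd 3 (t=52): FL=S FR=S RL=S RR=S
after cmd 4 (t=59): FL=S FR=S RL=S RR=S
after cmd 5 (t=67): FL=S FR=S RL=S RR=S

start t=14: FL=W FR=S RL=W RR=S
cmd 1: advance +9 → t=23, phase=(4,12,4,12) → FL=S FR=W RL=S RR=W
cmd 2: advance +14 → t=37, phase=(2,10,2,10) → FL=S FR=S RL=S RR=S
cmd 3: advance +15 → t=52, phase=(1,9,1,9) → FL=S FR=S RL=S RR=S
cmd 4: advance +7 → t=59, phase=(8,0,8,0) → FL=S FR=S RL=S RR=S
cmd 5: advance +8 → t=67, phase=(0,8,0,8) → FL=S FR=S RL=S RR=S


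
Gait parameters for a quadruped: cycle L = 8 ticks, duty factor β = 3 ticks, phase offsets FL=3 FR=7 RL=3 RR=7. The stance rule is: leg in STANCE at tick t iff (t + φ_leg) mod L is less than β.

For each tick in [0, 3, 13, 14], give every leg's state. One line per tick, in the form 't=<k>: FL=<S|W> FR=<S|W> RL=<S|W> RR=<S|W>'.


t=0: phase=(3,7,3,7) vs β=3 → FL=W FR=W RL=W RR=W
t=3: phase=(6,2,6,2) vs β=3 → FL=W FR=S RL=W RR=S
t=13: phase=(0,4,0,4) vs β=3 → FL=S FR=W RL=S RR=W
t=14: phase=(1,5,1,5) vs β=3 → FL=S FR=W RL=S RR=W

t=0: FL=W FR=W RL=W RR=W
t=3: FL=W FR=S RL=W RR=S
t=13: FL=S FR=W RL=S RR=W
t=14: FL=S FR=W RL=S RR=W


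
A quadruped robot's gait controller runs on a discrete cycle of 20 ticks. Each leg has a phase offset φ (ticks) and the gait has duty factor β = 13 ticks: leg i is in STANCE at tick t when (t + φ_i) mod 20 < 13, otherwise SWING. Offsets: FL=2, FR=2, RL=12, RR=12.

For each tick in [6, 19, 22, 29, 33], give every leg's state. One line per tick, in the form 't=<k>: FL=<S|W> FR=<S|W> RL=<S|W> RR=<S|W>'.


t=6: phase=(8,8,18,18) vs β=13 → FL=S FR=S RL=W RR=W
t=19: phase=(1,1,11,11) vs β=13 → FL=S FR=S RL=S RR=S
t=22: phase=(4,4,14,14) vs β=13 → FL=S FR=S RL=W RR=W
t=29: phase=(11,11,1,1) vs β=13 → FL=S FR=S RL=S RR=S
t=33: phase=(15,15,5,5) vs β=13 → FL=W FR=W RL=S RR=S

t=6: FL=S FR=S RL=W RR=W
t=19: FL=S FR=S RL=S RR=S
t=22: FL=S FR=S RL=W RR=W
t=29: FL=S FR=S RL=S RR=S
t=33: FL=W FR=W RL=S RR=S


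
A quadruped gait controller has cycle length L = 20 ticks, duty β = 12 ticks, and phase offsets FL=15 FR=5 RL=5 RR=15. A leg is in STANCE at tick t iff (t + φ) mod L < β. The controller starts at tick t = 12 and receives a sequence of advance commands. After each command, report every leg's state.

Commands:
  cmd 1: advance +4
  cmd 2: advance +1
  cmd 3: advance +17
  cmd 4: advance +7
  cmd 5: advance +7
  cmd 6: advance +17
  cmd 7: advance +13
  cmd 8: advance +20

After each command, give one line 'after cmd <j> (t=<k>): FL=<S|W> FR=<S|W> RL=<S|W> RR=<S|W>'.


start t=12: FL=S FR=W RL=W RR=S
cmd 1: advance +4 → t=16, phase=(11,1,1,11) → FL=S FR=S RL=S RR=S
cmd 2: advance +1 → t=17, phase=(12,2,2,12) → FL=W FR=S RL=S RR=W
cmd 3: advance +17 → t=34, phase=(9,19,19,9) → FL=S FR=W RL=W RR=S
cmd 4: advance +7 → t=41, phase=(16,6,6,16) → FL=W FR=S RL=S RR=W
cmd 5: advance +7 → t=48, phase=(3,13,13,3) → FL=S FR=W RL=W RR=S
cmd 6: advance +17 → t=65, phase=(0,10,10,0) → FL=S FR=S RL=S RR=S
cmd 7: advance +13 → t=78, phase=(13,3,3,13) → FL=W FR=S RL=S RR=W
cmd 8: advance +20 → t=98, phase=(13,3,3,13) → FL=W FR=S RL=S RR=W

after cmd 1 (t=16): FL=S FR=S RL=S RR=S
after cmd 2 (t=17): FL=W FR=S RL=S RR=W
after cmd 3 (t=34): FL=S FR=W RL=W RR=S
after cmd 4 (t=41): FL=W FR=S RL=S RR=W
after cmd 5 (t=48): FL=S FR=W RL=W RR=S
after cmd 6 (t=65): FL=S FR=S RL=S RR=S
after cmd 7 (t=78): FL=W FR=S RL=S RR=W
after cmd 8 (t=98): FL=W FR=S RL=S RR=W


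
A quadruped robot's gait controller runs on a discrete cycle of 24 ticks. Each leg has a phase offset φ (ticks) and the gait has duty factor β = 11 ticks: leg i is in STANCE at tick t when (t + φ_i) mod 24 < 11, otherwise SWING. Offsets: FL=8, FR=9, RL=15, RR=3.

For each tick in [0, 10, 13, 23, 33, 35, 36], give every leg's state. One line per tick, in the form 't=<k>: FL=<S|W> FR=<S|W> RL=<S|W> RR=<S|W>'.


t=0: phase=(8,9,15,3) vs β=11 → FL=S FR=S RL=W RR=S
t=10: phase=(18,19,1,13) vs β=11 → FL=W FR=W RL=S RR=W
t=13: phase=(21,22,4,16) vs β=11 → FL=W FR=W RL=S RR=W
t=23: phase=(7,8,14,2) vs β=11 → FL=S FR=S RL=W RR=S
t=33: phase=(17,18,0,12) vs β=11 → FL=W FR=W RL=S RR=W
t=35: phase=(19,20,2,14) vs β=11 → FL=W FR=W RL=S RR=W
t=36: phase=(20,21,3,15) vs β=11 → FL=W FR=W RL=S RR=W

t=0: FL=S FR=S RL=W RR=S
t=10: FL=W FR=W RL=S RR=W
t=13: FL=W FR=W RL=S RR=W
t=23: FL=S FR=S RL=W RR=S
t=33: FL=W FR=W RL=S RR=W
t=35: FL=W FR=W RL=S RR=W
t=36: FL=W FR=W RL=S RR=W


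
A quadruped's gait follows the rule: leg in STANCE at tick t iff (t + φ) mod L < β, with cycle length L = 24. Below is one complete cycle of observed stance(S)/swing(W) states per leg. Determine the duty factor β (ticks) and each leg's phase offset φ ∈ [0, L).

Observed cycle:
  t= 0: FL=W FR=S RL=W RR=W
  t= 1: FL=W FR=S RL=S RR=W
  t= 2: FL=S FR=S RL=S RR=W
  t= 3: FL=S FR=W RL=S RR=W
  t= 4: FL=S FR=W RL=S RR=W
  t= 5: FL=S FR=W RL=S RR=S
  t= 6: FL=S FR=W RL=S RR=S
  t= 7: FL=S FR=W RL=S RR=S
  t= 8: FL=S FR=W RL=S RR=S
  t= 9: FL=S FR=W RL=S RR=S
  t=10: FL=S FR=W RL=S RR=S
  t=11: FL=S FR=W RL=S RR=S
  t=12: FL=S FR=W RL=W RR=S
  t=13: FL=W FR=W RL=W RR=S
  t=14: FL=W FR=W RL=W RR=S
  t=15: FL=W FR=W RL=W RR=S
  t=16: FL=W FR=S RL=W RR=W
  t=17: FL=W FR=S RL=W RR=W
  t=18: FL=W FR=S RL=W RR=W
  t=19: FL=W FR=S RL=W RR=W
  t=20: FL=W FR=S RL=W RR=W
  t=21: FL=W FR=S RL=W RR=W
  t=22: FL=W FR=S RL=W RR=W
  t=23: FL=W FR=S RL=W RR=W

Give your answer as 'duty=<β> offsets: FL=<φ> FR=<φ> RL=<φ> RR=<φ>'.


duty=11 offsets: FL=22 FR=8 RL=23 RR=19

duty β = stance ticks per leg = 11
FL: stance ticks = 11; W→S at t=2 → φ=22
FR: stance ticks = 11; W→S at t=16 → φ=8
RL: stance ticks = 11; W→S at t=1 → φ=23
RR: stance ticks = 11; W→S at t=5 → φ=19


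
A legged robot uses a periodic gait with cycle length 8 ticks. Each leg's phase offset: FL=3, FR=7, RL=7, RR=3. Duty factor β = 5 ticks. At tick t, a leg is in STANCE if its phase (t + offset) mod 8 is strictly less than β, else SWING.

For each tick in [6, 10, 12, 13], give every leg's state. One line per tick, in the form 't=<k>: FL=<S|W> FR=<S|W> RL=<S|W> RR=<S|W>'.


t=6: phase=(1,5,5,1) vs β=5 → FL=S FR=W RL=W RR=S
t=10: phase=(5,1,1,5) vs β=5 → FL=W FR=S RL=S RR=W
t=12: phase=(7,3,3,7) vs β=5 → FL=W FR=S RL=S RR=W
t=13: phase=(0,4,4,0) vs β=5 → FL=S FR=S RL=S RR=S

t=6: FL=S FR=W RL=W RR=S
t=10: FL=W FR=S RL=S RR=W
t=12: FL=W FR=S RL=S RR=W
t=13: FL=S FR=S RL=S RR=S


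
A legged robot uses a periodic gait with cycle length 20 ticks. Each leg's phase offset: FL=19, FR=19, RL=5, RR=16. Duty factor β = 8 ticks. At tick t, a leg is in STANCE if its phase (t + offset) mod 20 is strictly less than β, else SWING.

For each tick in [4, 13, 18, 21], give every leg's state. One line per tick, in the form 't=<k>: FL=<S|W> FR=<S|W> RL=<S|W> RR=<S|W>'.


t=4: phase=(3,3,9,0) vs β=8 → FL=S FR=S RL=W RR=S
t=13: phase=(12,12,18,9) vs β=8 → FL=W FR=W RL=W RR=W
t=18: phase=(17,17,3,14) vs β=8 → FL=W FR=W RL=S RR=W
t=21: phase=(0,0,6,17) vs β=8 → FL=S FR=S RL=S RR=W

t=4: FL=S FR=S RL=W RR=S
t=13: FL=W FR=W RL=W RR=W
t=18: FL=W FR=W RL=S RR=W
t=21: FL=S FR=S RL=S RR=W


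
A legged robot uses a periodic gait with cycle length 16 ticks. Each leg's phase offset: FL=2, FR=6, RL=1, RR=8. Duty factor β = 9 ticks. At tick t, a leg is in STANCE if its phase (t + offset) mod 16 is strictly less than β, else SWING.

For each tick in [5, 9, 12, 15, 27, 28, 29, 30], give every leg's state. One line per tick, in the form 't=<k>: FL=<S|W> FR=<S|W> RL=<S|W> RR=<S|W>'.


t=5: phase=(7,11,6,13) vs β=9 → FL=S FR=W RL=S RR=W
t=9: phase=(11,15,10,1) vs β=9 → FL=W FR=W RL=W RR=S
t=12: phase=(14,2,13,4) vs β=9 → FL=W FR=S RL=W RR=S
t=15: phase=(1,5,0,7) vs β=9 → FL=S FR=S RL=S RR=S
t=27: phase=(13,1,12,3) vs β=9 → FL=W FR=S RL=W RR=S
t=28: phase=(14,2,13,4) vs β=9 → FL=W FR=S RL=W RR=S
t=29: phase=(15,3,14,5) vs β=9 → FL=W FR=S RL=W RR=S
t=30: phase=(0,4,15,6) vs β=9 → FL=S FR=S RL=W RR=S

t=5: FL=S FR=W RL=S RR=W
t=9: FL=W FR=W RL=W RR=S
t=12: FL=W FR=S RL=W RR=S
t=15: FL=S FR=S RL=S RR=S
t=27: FL=W FR=S RL=W RR=S
t=28: FL=W FR=S RL=W RR=S
t=29: FL=W FR=S RL=W RR=S
t=30: FL=S FR=S RL=W RR=S


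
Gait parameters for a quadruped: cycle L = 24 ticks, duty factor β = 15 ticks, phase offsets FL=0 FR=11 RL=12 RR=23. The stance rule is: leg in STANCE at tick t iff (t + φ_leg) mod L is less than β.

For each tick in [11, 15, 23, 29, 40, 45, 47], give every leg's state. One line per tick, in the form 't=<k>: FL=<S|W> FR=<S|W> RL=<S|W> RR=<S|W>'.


t=11: FL=S FR=W RL=W RR=S
t=15: FL=W FR=S RL=S RR=S
t=23: FL=W FR=S RL=S RR=W
t=29: FL=S FR=W RL=W RR=S
t=40: FL=W FR=S RL=S RR=W
t=45: FL=W FR=S RL=S RR=W
t=47: FL=W FR=S RL=S RR=W

t=11: phase=(11,22,23,10) vs β=15 → FL=S FR=W RL=W RR=S
t=15: phase=(15,2,3,14) vs β=15 → FL=W FR=S RL=S RR=S
t=23: phase=(23,10,11,22) vs β=15 → FL=W FR=S RL=S RR=W
t=29: phase=(5,16,17,4) vs β=15 → FL=S FR=W RL=W RR=S
t=40: phase=(16,3,4,15) vs β=15 → FL=W FR=S RL=S RR=W
t=45: phase=(21,8,9,20) vs β=15 → FL=W FR=S RL=S RR=W
t=47: phase=(23,10,11,22) vs β=15 → FL=W FR=S RL=S RR=W


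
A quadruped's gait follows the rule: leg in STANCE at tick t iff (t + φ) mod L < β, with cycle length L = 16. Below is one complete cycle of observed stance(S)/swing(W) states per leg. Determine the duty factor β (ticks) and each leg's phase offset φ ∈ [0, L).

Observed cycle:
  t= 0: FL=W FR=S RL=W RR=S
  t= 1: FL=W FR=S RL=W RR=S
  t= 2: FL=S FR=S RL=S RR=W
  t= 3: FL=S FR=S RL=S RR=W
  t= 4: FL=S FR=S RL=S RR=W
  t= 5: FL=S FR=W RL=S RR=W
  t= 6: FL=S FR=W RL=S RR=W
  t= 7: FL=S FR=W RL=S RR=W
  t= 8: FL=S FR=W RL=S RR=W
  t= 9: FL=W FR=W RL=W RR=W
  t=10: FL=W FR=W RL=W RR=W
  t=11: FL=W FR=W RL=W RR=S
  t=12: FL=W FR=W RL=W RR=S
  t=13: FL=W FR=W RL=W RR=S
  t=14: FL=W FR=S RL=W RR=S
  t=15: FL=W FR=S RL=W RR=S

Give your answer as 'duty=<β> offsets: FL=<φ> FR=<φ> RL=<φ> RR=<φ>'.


duty β = stance ticks per leg = 7
FL: stance ticks = 7; W→S at t=2 → φ=14
FR: stance ticks = 7; W→S at t=14 → φ=2
RL: stance ticks = 7; W→S at t=2 → φ=14
RR: stance ticks = 7; W→S at t=11 → φ=5

duty=7 offsets: FL=14 FR=2 RL=14 RR=5


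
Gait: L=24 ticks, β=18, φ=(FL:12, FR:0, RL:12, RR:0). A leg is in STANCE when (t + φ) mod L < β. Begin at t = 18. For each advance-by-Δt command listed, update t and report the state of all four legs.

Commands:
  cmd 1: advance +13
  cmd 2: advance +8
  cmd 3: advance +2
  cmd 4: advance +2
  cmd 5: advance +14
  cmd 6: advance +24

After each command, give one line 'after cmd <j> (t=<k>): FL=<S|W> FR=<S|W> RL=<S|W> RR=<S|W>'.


start t=18: FL=S FR=W RL=S RR=W
cmd 1: advance +13 → t=31, phase=(19,7,19,7) → FL=W FR=S RL=W RR=S
cmd 2: advance +8 → t=39, phase=(3,15,3,15) → FL=S FR=S RL=S RR=S
cmd 3: advance +2 → t=41, phase=(5,17,5,17) → FL=S FR=S RL=S RR=S
cmd 4: advance +2 → t=43, phase=(7,19,7,19) → FL=S FR=W RL=S RR=W
cmd 5: advance +14 → t=57, phase=(21,9,21,9) → FL=W FR=S RL=W RR=S
cmd 6: advance +24 → t=81, phase=(21,9,21,9) → FL=W FR=S RL=W RR=S

after cmd 1 (t=31): FL=W FR=S RL=W RR=S
after cmd 2 (t=39): FL=S FR=S RL=S RR=S
after cmd 3 (t=41): FL=S FR=S RL=S RR=S
after cmd 4 (t=43): FL=S FR=W RL=S RR=W
after cmd 5 (t=57): FL=W FR=S RL=W RR=S
after cmd 6 (t=81): FL=W FR=S RL=W RR=S


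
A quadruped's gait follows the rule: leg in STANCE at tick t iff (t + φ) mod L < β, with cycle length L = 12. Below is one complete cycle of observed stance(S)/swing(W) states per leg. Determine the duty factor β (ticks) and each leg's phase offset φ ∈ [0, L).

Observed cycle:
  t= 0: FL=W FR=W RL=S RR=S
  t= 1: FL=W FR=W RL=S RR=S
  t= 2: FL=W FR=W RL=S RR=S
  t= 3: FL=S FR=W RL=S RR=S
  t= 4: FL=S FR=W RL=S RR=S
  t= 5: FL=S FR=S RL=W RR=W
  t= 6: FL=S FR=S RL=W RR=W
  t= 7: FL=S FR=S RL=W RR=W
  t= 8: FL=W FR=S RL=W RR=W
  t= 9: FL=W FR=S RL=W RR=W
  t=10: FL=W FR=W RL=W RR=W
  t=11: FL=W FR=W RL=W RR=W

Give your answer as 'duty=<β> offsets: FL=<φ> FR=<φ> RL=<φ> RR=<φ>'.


duty β = stance ticks per leg = 5
FL: stance ticks = 5; W→S at t=3 → φ=9
FR: stance ticks = 5; W→S at t=5 → φ=7
RL: stance ticks = 5; W→S at t=0 → φ=0
RR: stance ticks = 5; W→S at t=0 → φ=0

duty=5 offsets: FL=9 FR=7 RL=0 RR=0


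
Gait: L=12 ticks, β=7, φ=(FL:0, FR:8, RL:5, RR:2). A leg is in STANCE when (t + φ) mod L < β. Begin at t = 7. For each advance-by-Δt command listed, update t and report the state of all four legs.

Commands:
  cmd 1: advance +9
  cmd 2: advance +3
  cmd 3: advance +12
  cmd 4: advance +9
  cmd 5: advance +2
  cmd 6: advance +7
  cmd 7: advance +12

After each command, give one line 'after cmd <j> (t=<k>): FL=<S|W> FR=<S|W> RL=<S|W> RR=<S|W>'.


after cmd 1 (t=16): FL=S FR=S RL=W RR=S
after cmd 2 (t=19): FL=W FR=S RL=S RR=W
after cmd 3 (t=31): FL=W FR=S RL=S RR=W
after cmd 4 (t=40): FL=S FR=S RL=W RR=S
after cmd 5 (t=42): FL=S FR=S RL=W RR=W
after cmd 6 (t=49): FL=S FR=W RL=S RR=S
after cmd 7 (t=61): FL=S FR=W RL=S RR=S

start t=7: FL=W FR=S RL=S RR=W
cmd 1: advance +9 → t=16, phase=(4,0,9,6) → FL=S FR=S RL=W RR=S
cmd 2: advance +3 → t=19, phase=(7,3,0,9) → FL=W FR=S RL=S RR=W
cmd 3: advance +12 → t=31, phase=(7,3,0,9) → FL=W FR=S RL=S RR=W
cmd 4: advance +9 → t=40, phase=(4,0,9,6) → FL=S FR=S RL=W RR=S
cmd 5: advance +2 → t=42, phase=(6,2,11,8) → FL=S FR=S RL=W RR=W
cmd 6: advance +7 → t=49, phase=(1,9,6,3) → FL=S FR=W RL=S RR=S
cmd 7: advance +12 → t=61, phase=(1,9,6,3) → FL=S FR=W RL=S RR=S


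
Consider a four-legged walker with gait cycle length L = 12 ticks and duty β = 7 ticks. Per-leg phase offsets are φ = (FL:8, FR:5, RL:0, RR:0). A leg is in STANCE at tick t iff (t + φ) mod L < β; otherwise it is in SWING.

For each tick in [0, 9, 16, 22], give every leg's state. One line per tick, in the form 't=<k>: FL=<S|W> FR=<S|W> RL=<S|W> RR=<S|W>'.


t=0: FL=W FR=S RL=S RR=S
t=9: FL=S FR=S RL=W RR=W
t=16: FL=S FR=W RL=S RR=S
t=22: FL=S FR=S RL=W RR=W

t=0: phase=(8,5,0,0) vs β=7 → FL=W FR=S RL=S RR=S
t=9: phase=(5,2,9,9) vs β=7 → FL=S FR=S RL=W RR=W
t=16: phase=(0,9,4,4) vs β=7 → FL=S FR=W RL=S RR=S
t=22: phase=(6,3,10,10) vs β=7 → FL=S FR=S RL=W RR=W


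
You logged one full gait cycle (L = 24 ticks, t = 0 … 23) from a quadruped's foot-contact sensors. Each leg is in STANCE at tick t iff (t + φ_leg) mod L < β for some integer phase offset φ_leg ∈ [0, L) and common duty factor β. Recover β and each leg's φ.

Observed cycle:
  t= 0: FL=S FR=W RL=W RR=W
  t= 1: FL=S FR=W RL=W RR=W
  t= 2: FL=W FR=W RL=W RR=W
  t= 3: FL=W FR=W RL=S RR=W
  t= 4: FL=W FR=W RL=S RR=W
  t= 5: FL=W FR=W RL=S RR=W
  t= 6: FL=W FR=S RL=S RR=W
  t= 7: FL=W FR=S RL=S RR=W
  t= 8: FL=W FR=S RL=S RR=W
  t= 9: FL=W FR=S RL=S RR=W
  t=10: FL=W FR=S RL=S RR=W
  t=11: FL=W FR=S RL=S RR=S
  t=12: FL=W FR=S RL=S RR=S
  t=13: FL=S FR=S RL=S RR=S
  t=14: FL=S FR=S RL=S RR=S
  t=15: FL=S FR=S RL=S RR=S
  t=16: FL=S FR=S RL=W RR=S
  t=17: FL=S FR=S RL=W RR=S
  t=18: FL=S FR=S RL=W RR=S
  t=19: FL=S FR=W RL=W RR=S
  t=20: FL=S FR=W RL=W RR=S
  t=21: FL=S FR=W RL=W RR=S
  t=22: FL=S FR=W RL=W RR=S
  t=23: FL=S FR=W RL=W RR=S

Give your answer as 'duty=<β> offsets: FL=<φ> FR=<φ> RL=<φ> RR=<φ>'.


duty=13 offsets: FL=11 FR=18 RL=21 RR=13

duty β = stance ticks per leg = 13
FL: stance ticks = 13; W→S at t=13 → φ=11
FR: stance ticks = 13; W→S at t=6 → φ=18
RL: stance ticks = 13; W→S at t=3 → φ=21
RR: stance ticks = 13; W→S at t=11 → φ=13


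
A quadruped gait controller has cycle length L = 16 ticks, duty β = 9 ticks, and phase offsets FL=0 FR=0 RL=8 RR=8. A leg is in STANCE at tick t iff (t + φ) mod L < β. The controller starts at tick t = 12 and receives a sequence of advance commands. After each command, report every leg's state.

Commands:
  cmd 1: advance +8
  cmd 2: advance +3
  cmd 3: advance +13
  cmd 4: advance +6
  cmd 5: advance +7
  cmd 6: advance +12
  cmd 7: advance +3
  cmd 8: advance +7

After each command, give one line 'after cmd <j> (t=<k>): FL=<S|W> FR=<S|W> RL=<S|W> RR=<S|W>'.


after cmd 1 (t=20): FL=S FR=S RL=W RR=W
after cmd 2 (t=23): FL=S FR=S RL=W RR=W
after cmd 3 (t=36): FL=S FR=S RL=W RR=W
after cmd 4 (t=42): FL=W FR=W RL=S RR=S
after cmd 5 (t=49): FL=S FR=S RL=W RR=W
after cmd 6 (t=61): FL=W FR=W RL=S RR=S
after cmd 7 (t=64): FL=S FR=S RL=S RR=S
after cmd 8 (t=71): FL=S FR=S RL=W RR=W

start t=12: FL=W FR=W RL=S RR=S
cmd 1: advance +8 → t=20, phase=(4,4,12,12) → FL=S FR=S RL=W RR=W
cmd 2: advance +3 → t=23, phase=(7,7,15,15) → FL=S FR=S RL=W RR=W
cmd 3: advance +13 → t=36, phase=(4,4,12,12) → FL=S FR=S RL=W RR=W
cmd 4: advance +6 → t=42, phase=(10,10,2,2) → FL=W FR=W RL=S RR=S
cmd 5: advance +7 → t=49, phase=(1,1,9,9) → FL=S FR=S RL=W RR=W
cmd 6: advance +12 → t=61, phase=(13,13,5,5) → FL=W FR=W RL=S RR=S
cmd 7: advance +3 → t=64, phase=(0,0,8,8) → FL=S FR=S RL=S RR=S
cmd 8: advance +7 → t=71, phase=(7,7,15,15) → FL=S FR=S RL=W RR=W


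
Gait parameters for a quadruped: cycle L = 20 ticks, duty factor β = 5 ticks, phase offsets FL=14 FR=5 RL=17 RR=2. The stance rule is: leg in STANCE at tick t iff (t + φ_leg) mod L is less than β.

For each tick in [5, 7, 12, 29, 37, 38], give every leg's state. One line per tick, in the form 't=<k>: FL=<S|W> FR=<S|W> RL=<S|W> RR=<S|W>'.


t=5: FL=W FR=W RL=S RR=W
t=7: FL=S FR=W RL=S RR=W
t=12: FL=W FR=W RL=W RR=W
t=29: FL=S FR=W RL=W RR=W
t=37: FL=W FR=S RL=W RR=W
t=38: FL=W FR=S RL=W RR=S

t=5: phase=(19,10,2,7) vs β=5 → FL=W FR=W RL=S RR=W
t=7: phase=(1,12,4,9) vs β=5 → FL=S FR=W RL=S RR=W
t=12: phase=(6,17,9,14) vs β=5 → FL=W FR=W RL=W RR=W
t=29: phase=(3,14,6,11) vs β=5 → FL=S FR=W RL=W RR=W
t=37: phase=(11,2,14,19) vs β=5 → FL=W FR=S RL=W RR=W
t=38: phase=(12,3,15,0) vs β=5 → FL=W FR=S RL=W RR=S


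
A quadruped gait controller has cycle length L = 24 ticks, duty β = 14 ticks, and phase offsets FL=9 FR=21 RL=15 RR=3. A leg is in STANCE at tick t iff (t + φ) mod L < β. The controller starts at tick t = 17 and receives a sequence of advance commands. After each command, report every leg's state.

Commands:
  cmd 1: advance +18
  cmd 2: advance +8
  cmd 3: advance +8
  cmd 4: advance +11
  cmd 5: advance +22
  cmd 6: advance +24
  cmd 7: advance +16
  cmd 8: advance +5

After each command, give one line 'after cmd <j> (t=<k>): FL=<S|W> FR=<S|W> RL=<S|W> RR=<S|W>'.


after cmd 1 (t=35): FL=W FR=S RL=S RR=W
after cmd 2 (t=43): FL=S FR=W RL=S RR=W
after cmd 3 (t=51): FL=S FR=S RL=W RR=S
after cmd 4 (t=62): FL=W FR=S RL=S RR=W
after cmd 5 (t=84): FL=W FR=S RL=S RR=W
after cmd 6 (t=108): FL=W FR=S RL=S RR=W
after cmd 7 (t=124): FL=S FR=S RL=W RR=S
after cmd 8 (t=129): FL=W FR=S RL=S RR=S

start t=17: FL=S FR=W RL=S RR=W
cmd 1: advance +18 → t=35, phase=(20,8,2,14) → FL=W FR=S RL=S RR=W
cmd 2: advance +8 → t=43, phase=(4,16,10,22) → FL=S FR=W RL=S RR=W
cmd 3: advance +8 → t=51, phase=(12,0,18,6) → FL=S FR=S RL=W RR=S
cmd 4: advance +11 → t=62, phase=(23,11,5,17) → FL=W FR=S RL=S RR=W
cmd 5: advance +22 → t=84, phase=(21,9,3,15) → FL=W FR=S RL=S RR=W
cmd 6: advance +24 → t=108, phase=(21,9,3,15) → FL=W FR=S RL=S RR=W
cmd 7: advance +16 → t=124, phase=(13,1,19,7) → FL=S FR=S RL=W RR=S
cmd 8: advance +5 → t=129, phase=(18,6,0,12) → FL=W FR=S RL=S RR=S


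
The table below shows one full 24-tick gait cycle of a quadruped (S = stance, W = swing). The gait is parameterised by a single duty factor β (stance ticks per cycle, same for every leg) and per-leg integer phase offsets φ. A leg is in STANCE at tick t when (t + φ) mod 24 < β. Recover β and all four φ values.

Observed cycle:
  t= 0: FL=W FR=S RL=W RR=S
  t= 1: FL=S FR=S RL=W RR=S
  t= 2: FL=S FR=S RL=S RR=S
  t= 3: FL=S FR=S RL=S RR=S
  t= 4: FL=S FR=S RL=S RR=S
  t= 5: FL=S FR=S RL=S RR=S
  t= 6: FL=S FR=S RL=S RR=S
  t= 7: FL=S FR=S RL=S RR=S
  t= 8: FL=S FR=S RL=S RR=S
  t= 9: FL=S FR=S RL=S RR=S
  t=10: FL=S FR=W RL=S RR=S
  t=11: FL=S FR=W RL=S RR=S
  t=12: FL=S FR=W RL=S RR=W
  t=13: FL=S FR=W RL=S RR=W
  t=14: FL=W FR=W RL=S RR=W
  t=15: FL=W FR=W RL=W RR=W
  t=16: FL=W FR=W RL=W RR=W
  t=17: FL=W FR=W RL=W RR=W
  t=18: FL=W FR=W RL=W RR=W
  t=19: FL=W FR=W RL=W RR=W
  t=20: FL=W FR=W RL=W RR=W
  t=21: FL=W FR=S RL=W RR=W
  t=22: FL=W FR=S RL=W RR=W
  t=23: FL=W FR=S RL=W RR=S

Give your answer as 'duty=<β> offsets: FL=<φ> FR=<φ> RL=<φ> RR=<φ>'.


duty β = stance ticks per leg = 13
FL: stance ticks = 13; W→S at t=1 → φ=23
FR: stance ticks = 13; W→S at t=21 → φ=3
RL: stance ticks = 13; W→S at t=2 → φ=22
RR: stance ticks = 13; W→S at t=23 → φ=1

duty=13 offsets: FL=23 FR=3 RL=22 RR=1
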